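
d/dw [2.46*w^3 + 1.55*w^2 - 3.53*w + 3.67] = 7.38*w^2 + 3.1*w - 3.53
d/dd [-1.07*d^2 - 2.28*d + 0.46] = -2.14*d - 2.28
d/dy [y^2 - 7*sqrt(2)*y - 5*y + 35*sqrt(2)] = 2*y - 7*sqrt(2) - 5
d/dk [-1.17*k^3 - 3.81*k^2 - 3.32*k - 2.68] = -3.51*k^2 - 7.62*k - 3.32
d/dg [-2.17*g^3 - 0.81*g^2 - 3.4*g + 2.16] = -6.51*g^2 - 1.62*g - 3.4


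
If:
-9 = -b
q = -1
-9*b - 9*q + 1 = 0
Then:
No Solution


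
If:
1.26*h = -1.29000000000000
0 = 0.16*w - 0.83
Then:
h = -1.02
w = 5.19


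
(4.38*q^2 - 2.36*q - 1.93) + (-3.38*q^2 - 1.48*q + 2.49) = 1.0*q^2 - 3.84*q + 0.56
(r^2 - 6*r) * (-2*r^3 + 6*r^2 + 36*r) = -2*r^5 + 18*r^4 - 216*r^2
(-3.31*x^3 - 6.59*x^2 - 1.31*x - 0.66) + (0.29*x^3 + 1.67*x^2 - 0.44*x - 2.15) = -3.02*x^3 - 4.92*x^2 - 1.75*x - 2.81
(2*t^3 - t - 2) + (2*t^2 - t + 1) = 2*t^3 + 2*t^2 - 2*t - 1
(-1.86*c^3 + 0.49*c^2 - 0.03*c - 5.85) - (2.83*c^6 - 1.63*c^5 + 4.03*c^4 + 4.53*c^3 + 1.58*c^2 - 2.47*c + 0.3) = -2.83*c^6 + 1.63*c^5 - 4.03*c^4 - 6.39*c^3 - 1.09*c^2 + 2.44*c - 6.15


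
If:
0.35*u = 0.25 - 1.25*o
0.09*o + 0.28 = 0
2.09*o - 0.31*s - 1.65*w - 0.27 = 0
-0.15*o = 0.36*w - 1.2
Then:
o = -3.11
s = -46.49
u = 11.83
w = 4.63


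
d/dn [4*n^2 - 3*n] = 8*n - 3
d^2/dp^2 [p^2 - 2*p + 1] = 2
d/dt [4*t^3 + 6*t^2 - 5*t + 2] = 12*t^2 + 12*t - 5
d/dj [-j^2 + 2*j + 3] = 2 - 2*j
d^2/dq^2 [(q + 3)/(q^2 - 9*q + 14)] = 2*(3*(2 - q)*(q^2 - 9*q + 14) + (q + 3)*(2*q - 9)^2)/(q^2 - 9*q + 14)^3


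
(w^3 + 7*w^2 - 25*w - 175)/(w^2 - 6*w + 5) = (w^2 + 12*w + 35)/(w - 1)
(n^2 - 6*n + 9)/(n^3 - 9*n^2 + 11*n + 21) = (n - 3)/(n^2 - 6*n - 7)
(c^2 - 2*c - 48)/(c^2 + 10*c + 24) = (c - 8)/(c + 4)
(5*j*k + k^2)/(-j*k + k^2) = (-5*j - k)/(j - k)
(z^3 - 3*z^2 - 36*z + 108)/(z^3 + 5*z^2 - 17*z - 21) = (z^2 - 36)/(z^2 + 8*z + 7)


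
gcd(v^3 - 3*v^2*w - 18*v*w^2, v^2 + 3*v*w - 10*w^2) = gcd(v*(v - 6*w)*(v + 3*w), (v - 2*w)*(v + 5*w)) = 1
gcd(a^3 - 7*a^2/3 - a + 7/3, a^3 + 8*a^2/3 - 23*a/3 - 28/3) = a^2 - 4*a/3 - 7/3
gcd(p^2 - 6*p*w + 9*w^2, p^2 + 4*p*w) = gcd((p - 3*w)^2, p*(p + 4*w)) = 1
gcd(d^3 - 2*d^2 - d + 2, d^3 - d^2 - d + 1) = d^2 - 1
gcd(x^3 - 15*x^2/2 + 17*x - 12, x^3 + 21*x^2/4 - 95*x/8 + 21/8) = x - 3/2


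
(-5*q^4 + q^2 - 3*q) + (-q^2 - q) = -5*q^4 - 4*q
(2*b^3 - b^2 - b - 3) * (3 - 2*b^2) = -4*b^5 + 2*b^4 + 8*b^3 + 3*b^2 - 3*b - 9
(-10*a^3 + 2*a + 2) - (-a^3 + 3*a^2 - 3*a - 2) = -9*a^3 - 3*a^2 + 5*a + 4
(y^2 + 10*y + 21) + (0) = y^2 + 10*y + 21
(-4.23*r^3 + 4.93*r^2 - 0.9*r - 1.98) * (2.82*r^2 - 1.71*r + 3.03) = -11.9286*r^5 + 21.1359*r^4 - 23.7852*r^3 + 10.8933*r^2 + 0.6588*r - 5.9994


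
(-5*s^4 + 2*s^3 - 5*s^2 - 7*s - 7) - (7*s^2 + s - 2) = -5*s^4 + 2*s^3 - 12*s^2 - 8*s - 5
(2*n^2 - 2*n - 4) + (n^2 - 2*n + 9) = 3*n^2 - 4*n + 5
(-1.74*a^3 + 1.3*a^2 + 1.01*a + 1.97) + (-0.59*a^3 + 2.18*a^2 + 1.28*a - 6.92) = -2.33*a^3 + 3.48*a^2 + 2.29*a - 4.95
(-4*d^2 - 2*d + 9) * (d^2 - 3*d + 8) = -4*d^4 + 10*d^3 - 17*d^2 - 43*d + 72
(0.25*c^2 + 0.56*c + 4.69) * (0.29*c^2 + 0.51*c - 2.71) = 0.0725*c^4 + 0.2899*c^3 + 0.9682*c^2 + 0.8743*c - 12.7099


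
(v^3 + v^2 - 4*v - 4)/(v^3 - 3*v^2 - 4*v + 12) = (v + 1)/(v - 3)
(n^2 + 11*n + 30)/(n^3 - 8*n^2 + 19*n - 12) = (n^2 + 11*n + 30)/(n^3 - 8*n^2 + 19*n - 12)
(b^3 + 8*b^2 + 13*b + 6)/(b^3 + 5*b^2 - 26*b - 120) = (b^2 + 2*b + 1)/(b^2 - b - 20)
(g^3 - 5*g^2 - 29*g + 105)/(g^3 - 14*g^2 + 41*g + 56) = (g^2 + 2*g - 15)/(g^2 - 7*g - 8)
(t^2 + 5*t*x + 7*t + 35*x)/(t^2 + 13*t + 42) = (t + 5*x)/(t + 6)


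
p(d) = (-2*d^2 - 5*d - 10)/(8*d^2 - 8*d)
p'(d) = (8 - 16*d)*(-2*d^2 - 5*d - 10)/(8*d^2 - 8*d)^2 + (-4*d - 5)/(8*d^2 - 8*d)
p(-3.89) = -0.14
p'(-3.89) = 0.01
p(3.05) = -0.88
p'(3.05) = 0.37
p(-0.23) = -3.96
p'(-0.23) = -22.22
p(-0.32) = -2.55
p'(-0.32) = -10.99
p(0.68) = 8.23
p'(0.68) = 18.05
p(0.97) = 71.87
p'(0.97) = 2359.78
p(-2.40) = -0.15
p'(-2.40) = -0.03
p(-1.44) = -0.25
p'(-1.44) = -0.25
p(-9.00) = -0.18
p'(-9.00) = 0.01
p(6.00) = -0.47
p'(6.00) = 0.05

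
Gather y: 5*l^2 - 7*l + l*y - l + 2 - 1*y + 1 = 5*l^2 - 8*l + y*(l - 1) + 3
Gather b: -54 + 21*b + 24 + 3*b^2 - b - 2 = 3*b^2 + 20*b - 32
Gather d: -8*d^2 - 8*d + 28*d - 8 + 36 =-8*d^2 + 20*d + 28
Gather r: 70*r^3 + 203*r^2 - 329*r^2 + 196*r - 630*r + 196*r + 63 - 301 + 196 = 70*r^3 - 126*r^2 - 238*r - 42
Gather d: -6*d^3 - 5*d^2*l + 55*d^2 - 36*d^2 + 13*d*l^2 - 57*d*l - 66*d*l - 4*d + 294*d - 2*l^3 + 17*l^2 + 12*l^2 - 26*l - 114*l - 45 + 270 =-6*d^3 + d^2*(19 - 5*l) + d*(13*l^2 - 123*l + 290) - 2*l^3 + 29*l^2 - 140*l + 225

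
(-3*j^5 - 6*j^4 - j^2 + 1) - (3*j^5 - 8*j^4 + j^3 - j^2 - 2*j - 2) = -6*j^5 + 2*j^4 - j^3 + 2*j + 3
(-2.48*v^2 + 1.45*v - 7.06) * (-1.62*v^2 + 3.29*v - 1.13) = 4.0176*v^4 - 10.5082*v^3 + 19.0101*v^2 - 24.8659*v + 7.9778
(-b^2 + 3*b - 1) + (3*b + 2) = -b^2 + 6*b + 1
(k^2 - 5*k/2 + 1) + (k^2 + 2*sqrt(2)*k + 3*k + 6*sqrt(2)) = 2*k^2 + k/2 + 2*sqrt(2)*k + 1 + 6*sqrt(2)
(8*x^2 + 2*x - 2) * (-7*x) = -56*x^3 - 14*x^2 + 14*x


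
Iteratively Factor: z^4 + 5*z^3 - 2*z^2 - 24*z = (z)*(z^3 + 5*z^2 - 2*z - 24) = z*(z + 4)*(z^2 + z - 6) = z*(z - 2)*(z + 4)*(z + 3)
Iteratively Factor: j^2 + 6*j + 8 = (j + 4)*(j + 2)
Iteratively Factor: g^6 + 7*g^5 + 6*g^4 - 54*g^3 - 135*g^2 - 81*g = (g)*(g^5 + 7*g^4 + 6*g^3 - 54*g^2 - 135*g - 81) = g*(g + 3)*(g^4 + 4*g^3 - 6*g^2 - 36*g - 27) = g*(g + 3)^2*(g^3 + g^2 - 9*g - 9) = g*(g + 3)^3*(g^2 - 2*g - 3) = g*(g - 3)*(g + 3)^3*(g + 1)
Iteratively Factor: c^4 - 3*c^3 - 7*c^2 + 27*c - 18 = (c + 3)*(c^3 - 6*c^2 + 11*c - 6) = (c - 3)*(c + 3)*(c^2 - 3*c + 2) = (c - 3)*(c - 2)*(c + 3)*(c - 1)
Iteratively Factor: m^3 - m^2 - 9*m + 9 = (m + 3)*(m^2 - 4*m + 3) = (m - 1)*(m + 3)*(m - 3)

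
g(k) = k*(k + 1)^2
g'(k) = k*(2*k + 2) + (k + 1)^2 = (k + 1)*(3*k + 1)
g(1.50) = 9.38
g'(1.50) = 13.75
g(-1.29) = -0.11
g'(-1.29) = 0.83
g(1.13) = 5.13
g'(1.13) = 9.35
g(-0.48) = -0.13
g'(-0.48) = -0.23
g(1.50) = 9.38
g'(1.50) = 13.75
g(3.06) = 50.44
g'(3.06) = 41.33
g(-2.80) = -9.07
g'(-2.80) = 13.32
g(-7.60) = -331.06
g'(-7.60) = 143.88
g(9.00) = 900.00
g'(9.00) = 280.00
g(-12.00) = -1452.00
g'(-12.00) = 385.00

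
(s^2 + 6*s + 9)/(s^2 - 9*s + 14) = (s^2 + 6*s + 9)/(s^2 - 9*s + 14)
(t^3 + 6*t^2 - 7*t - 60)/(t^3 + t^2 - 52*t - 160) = (t - 3)/(t - 8)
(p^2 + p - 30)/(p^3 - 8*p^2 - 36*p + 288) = (p - 5)/(p^2 - 14*p + 48)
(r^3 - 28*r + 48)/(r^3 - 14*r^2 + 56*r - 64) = (r + 6)/(r - 8)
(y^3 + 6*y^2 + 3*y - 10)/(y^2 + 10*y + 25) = (y^2 + y - 2)/(y + 5)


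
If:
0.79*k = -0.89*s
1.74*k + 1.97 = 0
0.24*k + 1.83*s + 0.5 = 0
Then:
No Solution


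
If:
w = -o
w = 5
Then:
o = -5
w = 5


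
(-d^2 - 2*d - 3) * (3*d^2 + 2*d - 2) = -3*d^4 - 8*d^3 - 11*d^2 - 2*d + 6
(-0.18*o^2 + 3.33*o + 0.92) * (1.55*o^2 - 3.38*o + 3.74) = -0.279*o^4 + 5.7699*o^3 - 10.5026*o^2 + 9.3446*o + 3.4408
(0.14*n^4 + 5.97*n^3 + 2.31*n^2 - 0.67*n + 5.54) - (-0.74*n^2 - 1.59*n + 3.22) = 0.14*n^4 + 5.97*n^3 + 3.05*n^2 + 0.92*n + 2.32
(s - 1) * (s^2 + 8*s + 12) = s^3 + 7*s^2 + 4*s - 12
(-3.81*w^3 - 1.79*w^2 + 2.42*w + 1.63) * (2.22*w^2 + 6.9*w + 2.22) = -8.4582*w^5 - 30.2628*w^4 - 15.4368*w^3 + 16.3428*w^2 + 16.6194*w + 3.6186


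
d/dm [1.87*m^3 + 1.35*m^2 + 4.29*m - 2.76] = 5.61*m^2 + 2.7*m + 4.29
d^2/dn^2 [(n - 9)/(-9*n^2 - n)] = 18*(-9*n^3 + 243*n^2 + 27*n + 1)/(n^3*(729*n^3 + 243*n^2 + 27*n + 1))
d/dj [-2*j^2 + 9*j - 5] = 9 - 4*j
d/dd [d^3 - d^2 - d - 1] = 3*d^2 - 2*d - 1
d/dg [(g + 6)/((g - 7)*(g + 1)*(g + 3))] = (-2*g^3 - 15*g^2 + 36*g + 129)/(g^6 - 6*g^5 - 41*g^4 + 108*g^3 + 751*g^2 + 1050*g + 441)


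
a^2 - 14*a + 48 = (a - 8)*(a - 6)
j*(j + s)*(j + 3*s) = j^3 + 4*j^2*s + 3*j*s^2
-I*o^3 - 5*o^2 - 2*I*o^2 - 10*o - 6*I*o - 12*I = (o + 2)*(o - 6*I)*(-I*o + 1)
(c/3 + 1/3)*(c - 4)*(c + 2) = c^3/3 - c^2/3 - 10*c/3 - 8/3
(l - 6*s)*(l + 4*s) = l^2 - 2*l*s - 24*s^2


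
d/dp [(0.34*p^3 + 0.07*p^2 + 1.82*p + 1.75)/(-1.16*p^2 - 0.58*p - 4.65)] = (-0.3944*p^4 - 0.3944*p^3 - 2.6724*p^2 + 3.409*p - 7.448)/(1.3456*p^4 + 1.3456*p^3 + 11.1244*p^2 + 5.394*p + 21.6225)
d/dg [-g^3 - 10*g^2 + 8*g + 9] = -3*g^2 - 20*g + 8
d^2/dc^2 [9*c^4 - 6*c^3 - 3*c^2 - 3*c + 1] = 108*c^2 - 36*c - 6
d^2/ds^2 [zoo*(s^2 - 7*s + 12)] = zoo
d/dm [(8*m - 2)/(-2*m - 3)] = -28/(2*m + 3)^2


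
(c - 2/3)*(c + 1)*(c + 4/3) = c^3 + 5*c^2/3 - 2*c/9 - 8/9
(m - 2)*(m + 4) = m^2 + 2*m - 8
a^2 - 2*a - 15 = (a - 5)*(a + 3)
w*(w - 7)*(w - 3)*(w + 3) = w^4 - 7*w^3 - 9*w^2 + 63*w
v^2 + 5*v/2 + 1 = (v + 1/2)*(v + 2)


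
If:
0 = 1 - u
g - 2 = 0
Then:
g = 2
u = 1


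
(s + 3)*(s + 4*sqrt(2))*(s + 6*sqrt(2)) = s^3 + 3*s^2 + 10*sqrt(2)*s^2 + 30*sqrt(2)*s + 48*s + 144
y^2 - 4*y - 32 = (y - 8)*(y + 4)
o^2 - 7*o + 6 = (o - 6)*(o - 1)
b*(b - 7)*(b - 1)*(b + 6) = b^4 - 2*b^3 - 41*b^2 + 42*b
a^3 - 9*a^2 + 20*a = a*(a - 5)*(a - 4)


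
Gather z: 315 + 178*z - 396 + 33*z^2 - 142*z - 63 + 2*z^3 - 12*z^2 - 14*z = 2*z^3 + 21*z^2 + 22*z - 144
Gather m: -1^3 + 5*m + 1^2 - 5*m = 0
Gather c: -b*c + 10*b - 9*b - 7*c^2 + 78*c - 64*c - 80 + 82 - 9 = b - 7*c^2 + c*(14 - b) - 7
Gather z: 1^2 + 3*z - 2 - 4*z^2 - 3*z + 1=-4*z^2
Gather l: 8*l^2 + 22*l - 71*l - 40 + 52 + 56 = 8*l^2 - 49*l + 68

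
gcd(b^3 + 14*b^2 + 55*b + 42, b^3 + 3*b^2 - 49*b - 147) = b + 7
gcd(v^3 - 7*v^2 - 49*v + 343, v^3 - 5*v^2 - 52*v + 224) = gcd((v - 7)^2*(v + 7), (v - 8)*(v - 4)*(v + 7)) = v + 7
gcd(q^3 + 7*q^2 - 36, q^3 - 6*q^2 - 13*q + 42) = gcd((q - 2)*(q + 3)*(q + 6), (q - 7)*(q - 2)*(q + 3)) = q^2 + q - 6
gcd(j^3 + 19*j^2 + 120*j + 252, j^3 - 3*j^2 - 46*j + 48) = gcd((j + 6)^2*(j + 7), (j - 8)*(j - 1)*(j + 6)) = j + 6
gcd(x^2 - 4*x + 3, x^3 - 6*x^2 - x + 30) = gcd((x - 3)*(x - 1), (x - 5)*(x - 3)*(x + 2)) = x - 3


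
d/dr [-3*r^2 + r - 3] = 1 - 6*r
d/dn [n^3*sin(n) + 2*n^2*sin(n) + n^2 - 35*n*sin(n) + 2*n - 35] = n^3*cos(n) + 3*n^2*sin(n) + 2*n^2*cos(n) + 4*n*sin(n) - 35*n*cos(n) + 2*n - 35*sin(n) + 2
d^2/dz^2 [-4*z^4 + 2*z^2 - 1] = 4 - 48*z^2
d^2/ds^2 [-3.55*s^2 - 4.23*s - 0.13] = -7.10000000000000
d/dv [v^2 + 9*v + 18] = 2*v + 9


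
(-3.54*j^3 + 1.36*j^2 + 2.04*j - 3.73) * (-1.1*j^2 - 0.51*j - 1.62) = 3.894*j^5 + 0.3094*j^4 + 2.7972*j^3 + 0.8594*j^2 - 1.4025*j + 6.0426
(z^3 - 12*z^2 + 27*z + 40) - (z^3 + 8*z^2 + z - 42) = -20*z^2 + 26*z + 82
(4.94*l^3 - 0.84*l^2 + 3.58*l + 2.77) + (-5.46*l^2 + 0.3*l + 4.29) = 4.94*l^3 - 6.3*l^2 + 3.88*l + 7.06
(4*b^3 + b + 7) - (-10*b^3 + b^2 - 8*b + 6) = 14*b^3 - b^2 + 9*b + 1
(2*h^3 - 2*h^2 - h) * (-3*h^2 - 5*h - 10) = -6*h^5 - 4*h^4 - 7*h^3 + 25*h^2 + 10*h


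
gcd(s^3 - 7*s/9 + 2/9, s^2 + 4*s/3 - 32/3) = 1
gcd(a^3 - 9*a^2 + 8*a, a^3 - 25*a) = a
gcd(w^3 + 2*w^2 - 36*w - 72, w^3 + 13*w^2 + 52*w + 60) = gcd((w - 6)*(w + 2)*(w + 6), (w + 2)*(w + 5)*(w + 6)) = w^2 + 8*w + 12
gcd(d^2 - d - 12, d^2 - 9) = d + 3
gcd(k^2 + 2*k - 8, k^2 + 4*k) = k + 4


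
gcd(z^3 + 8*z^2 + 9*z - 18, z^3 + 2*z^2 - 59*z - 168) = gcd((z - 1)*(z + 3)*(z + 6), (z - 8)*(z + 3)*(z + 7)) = z + 3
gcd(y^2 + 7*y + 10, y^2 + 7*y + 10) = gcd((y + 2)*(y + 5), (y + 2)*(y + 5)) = y^2 + 7*y + 10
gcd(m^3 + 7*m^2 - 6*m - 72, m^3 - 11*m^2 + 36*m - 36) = m - 3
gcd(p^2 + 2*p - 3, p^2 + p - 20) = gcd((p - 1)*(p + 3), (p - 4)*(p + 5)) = 1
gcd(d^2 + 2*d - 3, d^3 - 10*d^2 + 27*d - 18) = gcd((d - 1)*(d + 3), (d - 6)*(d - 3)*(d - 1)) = d - 1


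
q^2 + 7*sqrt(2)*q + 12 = (q + sqrt(2))*(q + 6*sqrt(2))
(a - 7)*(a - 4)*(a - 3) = a^3 - 14*a^2 + 61*a - 84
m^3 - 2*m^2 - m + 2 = (m - 2)*(m - 1)*(m + 1)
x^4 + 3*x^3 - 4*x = x*(x - 1)*(x + 2)^2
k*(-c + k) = -c*k + k^2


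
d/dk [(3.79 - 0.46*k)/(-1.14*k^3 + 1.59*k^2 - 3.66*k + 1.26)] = (-1.0488*k^3 + 13.6932*k^2 - 12.0522*k + 13.2918)/(1.2996*k^6 - 3.6252*k^5 + 10.8729*k^4 - 14.5116*k^3 + 17.4024*k^2 - 9.2232*k + 1.5876)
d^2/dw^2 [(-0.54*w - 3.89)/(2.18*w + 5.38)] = (8.88178419700125e-16*w - 24.307)/(2.18*w + 5.38)^3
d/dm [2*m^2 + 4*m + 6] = 4*m + 4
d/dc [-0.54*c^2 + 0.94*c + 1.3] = 0.94 - 1.08*c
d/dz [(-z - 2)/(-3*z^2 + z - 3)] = (3*z^2 - z - (z + 2)*(6*z - 1) + 3)/(3*z^2 - z + 3)^2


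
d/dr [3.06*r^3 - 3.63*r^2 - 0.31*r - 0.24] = 9.18*r^2 - 7.26*r - 0.31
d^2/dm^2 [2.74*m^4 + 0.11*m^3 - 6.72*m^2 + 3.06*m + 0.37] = 32.88*m^2 + 0.66*m - 13.44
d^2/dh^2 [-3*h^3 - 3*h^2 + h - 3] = -18*h - 6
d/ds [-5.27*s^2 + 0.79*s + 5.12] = 0.79 - 10.54*s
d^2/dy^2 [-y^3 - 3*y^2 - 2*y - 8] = -6*y - 6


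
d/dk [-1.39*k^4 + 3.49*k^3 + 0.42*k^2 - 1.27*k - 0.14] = -5.56*k^3 + 10.47*k^2 + 0.84*k - 1.27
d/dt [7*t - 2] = 7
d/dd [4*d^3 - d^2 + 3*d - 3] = 12*d^2 - 2*d + 3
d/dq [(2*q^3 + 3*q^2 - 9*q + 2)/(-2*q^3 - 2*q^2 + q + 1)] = (2*q^4 - 32*q^3 + 3*q^2 + 14*q - 11)/(4*q^6 + 8*q^5 - 8*q^3 - 3*q^2 + 2*q + 1)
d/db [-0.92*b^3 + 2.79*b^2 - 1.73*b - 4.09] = -2.76*b^2 + 5.58*b - 1.73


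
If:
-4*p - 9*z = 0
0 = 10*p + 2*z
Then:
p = 0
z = 0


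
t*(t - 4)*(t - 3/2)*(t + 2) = t^4 - 7*t^3/2 - 5*t^2 + 12*t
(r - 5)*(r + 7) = r^2 + 2*r - 35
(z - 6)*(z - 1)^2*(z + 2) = z^4 - 6*z^3 - 3*z^2 + 20*z - 12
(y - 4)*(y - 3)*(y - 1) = y^3 - 8*y^2 + 19*y - 12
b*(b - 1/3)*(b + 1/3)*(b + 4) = b^4 + 4*b^3 - b^2/9 - 4*b/9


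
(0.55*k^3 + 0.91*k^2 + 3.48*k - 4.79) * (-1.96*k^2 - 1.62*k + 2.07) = -1.078*k^5 - 2.6746*k^4 - 7.1565*k^3 + 5.6345*k^2 + 14.9634*k - 9.9153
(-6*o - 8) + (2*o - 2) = -4*o - 10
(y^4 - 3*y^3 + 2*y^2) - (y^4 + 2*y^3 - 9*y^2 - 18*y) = -5*y^3 + 11*y^2 + 18*y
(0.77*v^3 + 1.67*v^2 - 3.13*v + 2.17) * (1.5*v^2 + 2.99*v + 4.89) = 1.155*v^5 + 4.8073*v^4 + 4.0636*v^3 + 2.0626*v^2 - 8.8174*v + 10.6113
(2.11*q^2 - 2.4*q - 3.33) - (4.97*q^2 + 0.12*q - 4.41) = -2.86*q^2 - 2.52*q + 1.08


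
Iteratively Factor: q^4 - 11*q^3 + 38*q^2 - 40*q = (q - 4)*(q^3 - 7*q^2 + 10*q) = (q - 5)*(q - 4)*(q^2 - 2*q) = q*(q - 5)*(q - 4)*(q - 2)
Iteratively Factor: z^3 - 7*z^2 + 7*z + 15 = (z + 1)*(z^2 - 8*z + 15) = (z - 3)*(z + 1)*(z - 5)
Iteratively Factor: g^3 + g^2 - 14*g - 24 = (g - 4)*(g^2 + 5*g + 6) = (g - 4)*(g + 3)*(g + 2)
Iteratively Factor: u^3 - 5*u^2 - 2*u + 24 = (u - 3)*(u^2 - 2*u - 8) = (u - 4)*(u - 3)*(u + 2)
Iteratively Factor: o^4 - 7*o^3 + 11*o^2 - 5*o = (o - 1)*(o^3 - 6*o^2 + 5*o) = (o - 1)^2*(o^2 - 5*o) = (o - 5)*(o - 1)^2*(o)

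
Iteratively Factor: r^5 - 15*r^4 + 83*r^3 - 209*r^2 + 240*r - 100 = (r - 2)*(r^4 - 13*r^3 + 57*r^2 - 95*r + 50) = (r - 5)*(r - 2)*(r^3 - 8*r^2 + 17*r - 10) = (r - 5)^2*(r - 2)*(r^2 - 3*r + 2) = (r - 5)^2*(r - 2)^2*(r - 1)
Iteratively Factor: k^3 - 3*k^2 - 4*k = (k - 4)*(k^2 + k) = (k - 4)*(k + 1)*(k)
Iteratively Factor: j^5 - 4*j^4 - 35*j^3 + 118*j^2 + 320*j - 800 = (j - 5)*(j^4 + j^3 - 30*j^2 - 32*j + 160) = (j - 5)*(j + 4)*(j^3 - 3*j^2 - 18*j + 40) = (j - 5)*(j - 2)*(j + 4)*(j^2 - j - 20) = (j - 5)^2*(j - 2)*(j + 4)*(j + 4)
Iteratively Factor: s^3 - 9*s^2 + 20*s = (s)*(s^2 - 9*s + 20) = s*(s - 4)*(s - 5)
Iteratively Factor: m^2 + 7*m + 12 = (m + 4)*(m + 3)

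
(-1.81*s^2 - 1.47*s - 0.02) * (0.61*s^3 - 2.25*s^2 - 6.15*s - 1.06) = -1.1041*s^5 + 3.1758*s^4 + 14.4268*s^3 + 11.0041*s^2 + 1.6812*s + 0.0212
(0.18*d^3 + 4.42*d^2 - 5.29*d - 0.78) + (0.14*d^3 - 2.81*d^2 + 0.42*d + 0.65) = 0.32*d^3 + 1.61*d^2 - 4.87*d - 0.13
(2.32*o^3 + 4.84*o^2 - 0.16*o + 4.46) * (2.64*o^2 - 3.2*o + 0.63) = 6.1248*o^5 + 5.3536*o^4 - 14.4488*o^3 + 15.3356*o^2 - 14.3728*o + 2.8098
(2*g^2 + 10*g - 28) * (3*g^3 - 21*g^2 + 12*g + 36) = 6*g^5 - 12*g^4 - 270*g^3 + 780*g^2 + 24*g - 1008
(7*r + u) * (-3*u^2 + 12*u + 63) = -21*r*u^2 + 84*r*u + 441*r - 3*u^3 + 12*u^2 + 63*u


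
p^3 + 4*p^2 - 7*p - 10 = (p - 2)*(p + 1)*(p + 5)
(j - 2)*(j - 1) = j^2 - 3*j + 2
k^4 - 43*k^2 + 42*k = k*(k - 6)*(k - 1)*(k + 7)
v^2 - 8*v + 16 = (v - 4)^2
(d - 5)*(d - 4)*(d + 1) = d^3 - 8*d^2 + 11*d + 20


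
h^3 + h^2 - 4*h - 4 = (h - 2)*(h + 1)*(h + 2)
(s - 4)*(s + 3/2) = s^2 - 5*s/2 - 6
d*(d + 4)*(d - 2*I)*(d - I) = d^4 + 4*d^3 - 3*I*d^3 - 2*d^2 - 12*I*d^2 - 8*d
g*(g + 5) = g^2 + 5*g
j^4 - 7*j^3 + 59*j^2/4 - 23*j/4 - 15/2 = (j - 3)*(j - 5/2)*(j - 2)*(j + 1/2)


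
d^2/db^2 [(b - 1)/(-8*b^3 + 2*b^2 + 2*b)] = (b*(-4*b^2 + b + 1)*(12*b^2 - 2*b + (b - 1)*(12*b - 1) - 1) + (b - 1)*(-12*b^2 + 2*b + 1)^2)/(b^3*(-4*b^2 + b + 1)^3)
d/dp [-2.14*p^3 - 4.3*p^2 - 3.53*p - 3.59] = -6.42*p^2 - 8.6*p - 3.53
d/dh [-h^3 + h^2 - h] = -3*h^2 + 2*h - 1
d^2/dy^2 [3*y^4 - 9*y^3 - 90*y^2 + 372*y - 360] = 36*y^2 - 54*y - 180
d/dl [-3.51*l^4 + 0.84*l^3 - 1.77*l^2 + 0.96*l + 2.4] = -14.04*l^3 + 2.52*l^2 - 3.54*l + 0.96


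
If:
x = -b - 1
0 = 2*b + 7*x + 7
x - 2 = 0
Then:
No Solution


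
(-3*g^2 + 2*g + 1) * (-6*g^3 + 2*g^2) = 18*g^5 - 18*g^4 - 2*g^3 + 2*g^2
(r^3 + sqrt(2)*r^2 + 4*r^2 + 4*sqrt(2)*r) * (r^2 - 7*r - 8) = r^5 - 3*r^4 + sqrt(2)*r^4 - 36*r^3 - 3*sqrt(2)*r^3 - 36*sqrt(2)*r^2 - 32*r^2 - 32*sqrt(2)*r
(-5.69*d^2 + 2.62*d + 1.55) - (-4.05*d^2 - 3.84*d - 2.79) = -1.64*d^2 + 6.46*d + 4.34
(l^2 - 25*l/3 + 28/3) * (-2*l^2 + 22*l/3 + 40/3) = -2*l^4 + 24*l^3 - 598*l^2/9 - 128*l/3 + 1120/9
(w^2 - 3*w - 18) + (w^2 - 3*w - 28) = 2*w^2 - 6*w - 46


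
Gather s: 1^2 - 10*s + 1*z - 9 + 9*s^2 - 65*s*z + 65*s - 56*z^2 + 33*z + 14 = 9*s^2 + s*(55 - 65*z) - 56*z^2 + 34*z + 6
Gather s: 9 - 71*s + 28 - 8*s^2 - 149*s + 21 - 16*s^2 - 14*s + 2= -24*s^2 - 234*s + 60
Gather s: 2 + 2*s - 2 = 2*s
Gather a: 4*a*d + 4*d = 4*a*d + 4*d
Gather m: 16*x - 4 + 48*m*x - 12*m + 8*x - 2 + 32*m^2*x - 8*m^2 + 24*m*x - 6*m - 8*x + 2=m^2*(32*x - 8) + m*(72*x - 18) + 16*x - 4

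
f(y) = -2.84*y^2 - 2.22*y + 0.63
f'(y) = -5.68*y - 2.22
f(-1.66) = -3.51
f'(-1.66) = 7.21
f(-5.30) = -67.38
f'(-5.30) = 27.88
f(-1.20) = -0.80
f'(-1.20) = 4.60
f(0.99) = -4.35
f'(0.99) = -7.84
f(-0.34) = 1.06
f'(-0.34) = -0.29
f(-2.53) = -11.93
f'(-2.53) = 12.15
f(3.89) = -50.98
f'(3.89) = -24.32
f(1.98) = -14.90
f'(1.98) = -13.47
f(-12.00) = -381.69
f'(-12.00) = 65.94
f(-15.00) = -605.07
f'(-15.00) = 82.98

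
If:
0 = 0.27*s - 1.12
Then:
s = 4.15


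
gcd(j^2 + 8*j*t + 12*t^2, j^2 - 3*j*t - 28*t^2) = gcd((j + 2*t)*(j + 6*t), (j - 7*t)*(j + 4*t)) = 1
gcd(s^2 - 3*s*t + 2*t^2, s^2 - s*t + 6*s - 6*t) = s - t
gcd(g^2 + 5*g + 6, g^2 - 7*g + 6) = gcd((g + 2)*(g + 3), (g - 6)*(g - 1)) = 1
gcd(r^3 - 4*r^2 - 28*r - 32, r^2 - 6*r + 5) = 1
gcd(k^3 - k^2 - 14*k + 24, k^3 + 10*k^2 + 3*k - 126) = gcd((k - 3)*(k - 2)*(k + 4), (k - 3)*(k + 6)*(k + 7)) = k - 3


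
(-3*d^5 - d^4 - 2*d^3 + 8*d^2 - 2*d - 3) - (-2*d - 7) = -3*d^5 - d^4 - 2*d^3 + 8*d^2 + 4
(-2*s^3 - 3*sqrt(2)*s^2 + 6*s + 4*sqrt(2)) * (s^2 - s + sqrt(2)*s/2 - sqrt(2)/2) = -2*s^5 - 4*sqrt(2)*s^4 + 2*s^4 + 3*s^3 + 4*sqrt(2)*s^3 - 3*s^2 + 7*sqrt(2)*s^2 - 7*sqrt(2)*s + 4*s - 4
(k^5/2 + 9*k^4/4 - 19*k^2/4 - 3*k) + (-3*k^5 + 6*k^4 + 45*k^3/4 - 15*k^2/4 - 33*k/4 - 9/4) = -5*k^5/2 + 33*k^4/4 + 45*k^3/4 - 17*k^2/2 - 45*k/4 - 9/4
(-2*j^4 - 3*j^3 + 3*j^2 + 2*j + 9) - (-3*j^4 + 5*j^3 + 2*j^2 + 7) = j^4 - 8*j^3 + j^2 + 2*j + 2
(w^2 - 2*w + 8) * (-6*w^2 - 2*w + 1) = -6*w^4 + 10*w^3 - 43*w^2 - 18*w + 8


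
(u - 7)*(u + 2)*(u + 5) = u^3 - 39*u - 70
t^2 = t^2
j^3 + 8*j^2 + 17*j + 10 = (j + 1)*(j + 2)*(j + 5)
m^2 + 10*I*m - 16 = (m + 2*I)*(m + 8*I)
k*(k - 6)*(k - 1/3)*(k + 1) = k^4 - 16*k^3/3 - 13*k^2/3 + 2*k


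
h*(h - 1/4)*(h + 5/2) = h^3 + 9*h^2/4 - 5*h/8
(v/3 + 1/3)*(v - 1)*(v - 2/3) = v^3/3 - 2*v^2/9 - v/3 + 2/9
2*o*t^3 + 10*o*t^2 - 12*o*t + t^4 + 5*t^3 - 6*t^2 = t*(2*o + t)*(t - 1)*(t + 6)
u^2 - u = u*(u - 1)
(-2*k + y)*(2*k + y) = -4*k^2 + y^2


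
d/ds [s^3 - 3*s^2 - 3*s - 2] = 3*s^2 - 6*s - 3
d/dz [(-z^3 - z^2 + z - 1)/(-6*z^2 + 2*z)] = (3*z^4/2 - z^3 + z^2 - 3*z + 1/2)/(z^2*(9*z^2 - 6*z + 1))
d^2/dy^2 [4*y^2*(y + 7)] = 24*y + 56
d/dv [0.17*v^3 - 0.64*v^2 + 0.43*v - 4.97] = 0.51*v^2 - 1.28*v + 0.43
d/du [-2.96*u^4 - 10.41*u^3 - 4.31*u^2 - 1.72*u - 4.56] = -11.84*u^3 - 31.23*u^2 - 8.62*u - 1.72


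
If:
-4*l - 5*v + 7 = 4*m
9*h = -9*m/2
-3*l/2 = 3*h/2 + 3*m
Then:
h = 7/4 - 5*v/4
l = 21/4 - 15*v/4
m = 5*v/2 - 7/2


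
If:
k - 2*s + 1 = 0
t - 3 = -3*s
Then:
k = 1 - 2*t/3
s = 1 - t/3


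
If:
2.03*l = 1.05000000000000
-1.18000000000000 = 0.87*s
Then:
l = 0.52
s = -1.36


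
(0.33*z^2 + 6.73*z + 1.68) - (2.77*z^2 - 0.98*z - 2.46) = -2.44*z^2 + 7.71*z + 4.14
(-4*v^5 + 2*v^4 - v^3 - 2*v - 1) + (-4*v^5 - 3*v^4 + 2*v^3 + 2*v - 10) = -8*v^5 - v^4 + v^3 - 11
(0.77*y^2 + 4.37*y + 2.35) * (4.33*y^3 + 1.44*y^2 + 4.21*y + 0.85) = 3.3341*y^5 + 20.0309*y^4 + 19.71*y^3 + 22.4362*y^2 + 13.608*y + 1.9975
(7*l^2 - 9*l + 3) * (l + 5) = 7*l^3 + 26*l^2 - 42*l + 15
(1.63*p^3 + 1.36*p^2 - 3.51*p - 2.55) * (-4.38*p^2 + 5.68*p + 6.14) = -7.1394*p^5 + 3.3016*p^4 + 33.1068*p^3 - 0.417399999999999*p^2 - 36.0354*p - 15.657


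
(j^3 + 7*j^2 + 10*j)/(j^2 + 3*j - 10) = j*(j + 2)/(j - 2)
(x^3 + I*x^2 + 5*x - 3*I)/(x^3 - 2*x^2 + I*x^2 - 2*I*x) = (x^3 + I*x^2 + 5*x - 3*I)/(x*(x^2 + x*(-2 + I) - 2*I))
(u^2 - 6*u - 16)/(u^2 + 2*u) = (u - 8)/u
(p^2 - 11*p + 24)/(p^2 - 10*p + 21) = (p - 8)/(p - 7)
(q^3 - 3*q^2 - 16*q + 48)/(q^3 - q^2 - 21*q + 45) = (q^2 - 16)/(q^2 + 2*q - 15)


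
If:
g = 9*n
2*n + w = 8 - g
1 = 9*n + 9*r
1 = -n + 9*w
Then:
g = 639/100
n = 71/100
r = -539/900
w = 19/100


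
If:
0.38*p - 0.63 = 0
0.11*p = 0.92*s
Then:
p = 1.66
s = 0.20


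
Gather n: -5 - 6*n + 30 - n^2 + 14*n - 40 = -n^2 + 8*n - 15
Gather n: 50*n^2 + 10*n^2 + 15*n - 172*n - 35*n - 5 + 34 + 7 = 60*n^2 - 192*n + 36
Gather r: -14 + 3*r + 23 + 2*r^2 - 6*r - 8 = 2*r^2 - 3*r + 1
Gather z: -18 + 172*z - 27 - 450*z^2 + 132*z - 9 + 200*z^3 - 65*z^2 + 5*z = 200*z^3 - 515*z^2 + 309*z - 54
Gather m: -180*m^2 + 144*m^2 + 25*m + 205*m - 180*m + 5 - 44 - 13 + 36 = -36*m^2 + 50*m - 16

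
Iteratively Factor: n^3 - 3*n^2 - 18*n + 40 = (n + 4)*(n^2 - 7*n + 10) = (n - 2)*(n + 4)*(n - 5)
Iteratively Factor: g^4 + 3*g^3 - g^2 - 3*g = (g)*(g^3 + 3*g^2 - g - 3) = g*(g + 1)*(g^2 + 2*g - 3) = g*(g + 1)*(g + 3)*(g - 1)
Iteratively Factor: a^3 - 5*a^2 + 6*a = (a - 2)*(a^2 - 3*a) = a*(a - 2)*(a - 3)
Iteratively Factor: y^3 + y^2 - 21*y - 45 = (y + 3)*(y^2 - 2*y - 15) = (y - 5)*(y + 3)*(y + 3)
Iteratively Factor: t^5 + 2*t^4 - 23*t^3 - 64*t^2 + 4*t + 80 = (t - 1)*(t^4 + 3*t^3 - 20*t^2 - 84*t - 80) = (t - 1)*(t + 4)*(t^3 - t^2 - 16*t - 20) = (t - 5)*(t - 1)*(t + 4)*(t^2 + 4*t + 4) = (t - 5)*(t - 1)*(t + 2)*(t + 4)*(t + 2)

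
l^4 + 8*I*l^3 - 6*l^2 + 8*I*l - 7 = (l - I)*(l + I)^2*(l + 7*I)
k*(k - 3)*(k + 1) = k^3 - 2*k^2 - 3*k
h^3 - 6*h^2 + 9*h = h*(h - 3)^2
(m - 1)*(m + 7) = m^2 + 6*m - 7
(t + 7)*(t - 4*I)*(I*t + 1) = I*t^3 + 5*t^2 + 7*I*t^2 + 35*t - 4*I*t - 28*I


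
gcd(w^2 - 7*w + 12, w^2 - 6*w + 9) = w - 3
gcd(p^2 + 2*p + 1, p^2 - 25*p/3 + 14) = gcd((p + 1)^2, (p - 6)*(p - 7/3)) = 1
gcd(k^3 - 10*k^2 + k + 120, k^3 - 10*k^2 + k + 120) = k^3 - 10*k^2 + k + 120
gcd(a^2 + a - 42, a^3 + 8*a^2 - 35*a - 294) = a^2 + a - 42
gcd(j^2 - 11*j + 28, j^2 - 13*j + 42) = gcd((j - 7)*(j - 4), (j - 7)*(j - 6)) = j - 7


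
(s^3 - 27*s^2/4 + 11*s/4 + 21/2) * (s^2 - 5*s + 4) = s^5 - 47*s^4/4 + 81*s^3/2 - 121*s^2/4 - 83*s/2 + 42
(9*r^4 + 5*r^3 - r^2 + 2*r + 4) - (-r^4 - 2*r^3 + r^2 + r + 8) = 10*r^4 + 7*r^3 - 2*r^2 + r - 4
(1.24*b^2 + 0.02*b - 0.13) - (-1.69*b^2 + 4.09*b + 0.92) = 2.93*b^2 - 4.07*b - 1.05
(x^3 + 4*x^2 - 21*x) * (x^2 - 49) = x^5 + 4*x^4 - 70*x^3 - 196*x^2 + 1029*x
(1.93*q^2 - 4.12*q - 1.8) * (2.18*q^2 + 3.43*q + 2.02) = 4.2074*q^4 - 2.3617*q^3 - 14.157*q^2 - 14.4964*q - 3.636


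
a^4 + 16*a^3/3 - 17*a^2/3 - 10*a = a*(a - 5/3)*(a + 1)*(a + 6)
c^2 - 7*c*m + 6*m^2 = (c - 6*m)*(c - m)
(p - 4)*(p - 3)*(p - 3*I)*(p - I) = p^4 - 7*p^3 - 4*I*p^3 + 9*p^2 + 28*I*p^2 + 21*p - 48*I*p - 36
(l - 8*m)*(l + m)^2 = l^3 - 6*l^2*m - 15*l*m^2 - 8*m^3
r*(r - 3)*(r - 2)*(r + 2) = r^4 - 3*r^3 - 4*r^2 + 12*r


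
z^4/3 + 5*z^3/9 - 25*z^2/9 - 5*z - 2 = (z/3 + 1)*(z - 3)*(z + 2/3)*(z + 1)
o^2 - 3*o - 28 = (o - 7)*(o + 4)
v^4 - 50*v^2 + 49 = (v - 7)*(v - 1)*(v + 1)*(v + 7)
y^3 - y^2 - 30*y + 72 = (y - 4)*(y - 3)*(y + 6)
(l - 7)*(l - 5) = l^2 - 12*l + 35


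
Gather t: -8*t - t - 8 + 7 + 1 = -9*t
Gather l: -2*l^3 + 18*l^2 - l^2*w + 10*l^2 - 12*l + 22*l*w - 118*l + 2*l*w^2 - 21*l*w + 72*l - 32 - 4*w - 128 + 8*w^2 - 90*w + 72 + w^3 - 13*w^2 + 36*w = -2*l^3 + l^2*(28 - w) + l*(2*w^2 + w - 58) + w^3 - 5*w^2 - 58*w - 88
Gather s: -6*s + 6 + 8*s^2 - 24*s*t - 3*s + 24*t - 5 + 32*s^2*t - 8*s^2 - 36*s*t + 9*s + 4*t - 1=32*s^2*t - 60*s*t + 28*t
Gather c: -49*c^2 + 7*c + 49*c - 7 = -49*c^2 + 56*c - 7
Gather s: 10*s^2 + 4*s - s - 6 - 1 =10*s^2 + 3*s - 7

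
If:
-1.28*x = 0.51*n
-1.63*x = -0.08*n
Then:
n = 0.00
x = 0.00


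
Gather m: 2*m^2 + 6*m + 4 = 2*m^2 + 6*m + 4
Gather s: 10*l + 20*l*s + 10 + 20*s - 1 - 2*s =10*l + s*(20*l + 18) + 9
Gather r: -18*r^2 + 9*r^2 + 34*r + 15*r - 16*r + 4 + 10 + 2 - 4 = -9*r^2 + 33*r + 12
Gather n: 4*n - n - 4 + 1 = 3*n - 3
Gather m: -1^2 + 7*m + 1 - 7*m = 0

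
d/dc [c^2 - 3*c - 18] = 2*c - 3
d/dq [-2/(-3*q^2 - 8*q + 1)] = 4*(-3*q - 4)/(3*q^2 + 8*q - 1)^2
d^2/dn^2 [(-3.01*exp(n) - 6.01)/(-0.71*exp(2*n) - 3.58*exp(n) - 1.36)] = (1.517341*exp(4*n) + 4.46774600000001*exp(3*n) + 28.389918*exp(2*n) + 39.158452*exp(n) - 23.694192)*exp(n)/(0.357911*exp(6*n) + 5.414034*exp(5*n) + 29.35566*exp(4*n) + 66.6238*exp(3*n) + 56.23056*exp(2*n) + 19.864704*exp(n) + 2.515456)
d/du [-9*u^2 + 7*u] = 7 - 18*u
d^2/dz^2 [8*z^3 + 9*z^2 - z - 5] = 48*z + 18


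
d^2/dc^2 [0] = 0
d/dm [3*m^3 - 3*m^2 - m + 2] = 9*m^2 - 6*m - 1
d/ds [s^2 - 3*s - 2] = 2*s - 3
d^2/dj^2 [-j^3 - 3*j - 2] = -6*j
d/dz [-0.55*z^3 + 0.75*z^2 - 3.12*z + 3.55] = -1.65*z^2 + 1.5*z - 3.12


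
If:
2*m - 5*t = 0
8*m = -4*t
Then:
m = 0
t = 0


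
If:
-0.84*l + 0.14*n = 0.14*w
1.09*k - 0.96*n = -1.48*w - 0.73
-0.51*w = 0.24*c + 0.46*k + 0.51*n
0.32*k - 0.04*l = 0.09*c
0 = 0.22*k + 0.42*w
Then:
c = -1.15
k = -0.31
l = 0.08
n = 0.66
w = 0.16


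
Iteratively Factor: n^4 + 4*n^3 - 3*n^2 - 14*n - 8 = (n - 2)*(n^3 + 6*n^2 + 9*n + 4) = (n - 2)*(n + 1)*(n^2 + 5*n + 4) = (n - 2)*(n + 1)*(n + 4)*(n + 1)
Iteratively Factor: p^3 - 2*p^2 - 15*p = (p + 3)*(p^2 - 5*p) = p*(p + 3)*(p - 5)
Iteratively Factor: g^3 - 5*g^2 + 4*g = (g - 1)*(g^2 - 4*g) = (g - 4)*(g - 1)*(g)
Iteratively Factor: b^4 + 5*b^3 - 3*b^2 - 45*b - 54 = (b + 2)*(b^3 + 3*b^2 - 9*b - 27) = (b + 2)*(b + 3)*(b^2 - 9) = (b + 2)*(b + 3)^2*(b - 3)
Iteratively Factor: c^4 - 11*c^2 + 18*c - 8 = (c - 1)*(c^3 + c^2 - 10*c + 8) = (c - 1)*(c + 4)*(c^2 - 3*c + 2) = (c - 1)^2*(c + 4)*(c - 2)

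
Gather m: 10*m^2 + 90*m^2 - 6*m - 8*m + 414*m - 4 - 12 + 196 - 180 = 100*m^2 + 400*m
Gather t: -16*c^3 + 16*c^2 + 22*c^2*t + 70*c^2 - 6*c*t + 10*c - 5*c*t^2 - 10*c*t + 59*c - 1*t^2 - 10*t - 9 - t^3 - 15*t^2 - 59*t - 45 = -16*c^3 + 86*c^2 + 69*c - t^3 + t^2*(-5*c - 16) + t*(22*c^2 - 16*c - 69) - 54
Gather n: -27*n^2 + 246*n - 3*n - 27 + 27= -27*n^2 + 243*n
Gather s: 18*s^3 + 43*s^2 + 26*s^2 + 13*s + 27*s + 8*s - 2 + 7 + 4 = 18*s^3 + 69*s^2 + 48*s + 9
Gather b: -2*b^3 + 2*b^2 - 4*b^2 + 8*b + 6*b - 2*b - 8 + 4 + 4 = -2*b^3 - 2*b^2 + 12*b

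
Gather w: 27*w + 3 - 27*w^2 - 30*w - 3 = -27*w^2 - 3*w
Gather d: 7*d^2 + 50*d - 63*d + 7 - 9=7*d^2 - 13*d - 2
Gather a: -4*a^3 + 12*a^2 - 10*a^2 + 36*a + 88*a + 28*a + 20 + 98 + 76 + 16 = -4*a^3 + 2*a^2 + 152*a + 210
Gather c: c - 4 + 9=c + 5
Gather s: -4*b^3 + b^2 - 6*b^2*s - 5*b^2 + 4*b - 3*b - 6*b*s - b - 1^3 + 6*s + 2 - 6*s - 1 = -4*b^3 - 4*b^2 + s*(-6*b^2 - 6*b)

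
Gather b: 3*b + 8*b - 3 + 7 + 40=11*b + 44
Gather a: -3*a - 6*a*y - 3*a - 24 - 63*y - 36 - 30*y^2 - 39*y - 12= a*(-6*y - 6) - 30*y^2 - 102*y - 72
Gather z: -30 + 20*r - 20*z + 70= 20*r - 20*z + 40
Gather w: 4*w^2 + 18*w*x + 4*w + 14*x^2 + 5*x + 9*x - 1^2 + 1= 4*w^2 + w*(18*x + 4) + 14*x^2 + 14*x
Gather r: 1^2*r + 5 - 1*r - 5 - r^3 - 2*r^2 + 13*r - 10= -r^3 - 2*r^2 + 13*r - 10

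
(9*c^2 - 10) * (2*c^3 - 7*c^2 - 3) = 18*c^5 - 63*c^4 - 20*c^3 + 43*c^2 + 30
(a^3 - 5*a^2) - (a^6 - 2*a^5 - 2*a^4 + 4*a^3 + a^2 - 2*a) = -a^6 + 2*a^5 + 2*a^4 - 3*a^3 - 6*a^2 + 2*a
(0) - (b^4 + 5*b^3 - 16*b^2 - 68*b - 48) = -b^4 - 5*b^3 + 16*b^2 + 68*b + 48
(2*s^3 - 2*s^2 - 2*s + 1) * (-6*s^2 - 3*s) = -12*s^5 + 6*s^4 + 18*s^3 - 3*s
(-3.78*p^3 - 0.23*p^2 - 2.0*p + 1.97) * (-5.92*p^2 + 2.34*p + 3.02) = 22.3776*p^5 - 7.4836*p^4 - 0.113799999999999*p^3 - 17.037*p^2 - 1.4302*p + 5.9494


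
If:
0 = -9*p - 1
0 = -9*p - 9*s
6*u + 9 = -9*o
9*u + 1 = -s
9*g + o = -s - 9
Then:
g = -1991/2187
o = -223/243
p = -1/9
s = 1/9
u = -10/81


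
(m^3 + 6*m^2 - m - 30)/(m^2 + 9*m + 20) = (m^2 + m - 6)/(m + 4)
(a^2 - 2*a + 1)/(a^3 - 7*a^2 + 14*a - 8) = (a - 1)/(a^2 - 6*a + 8)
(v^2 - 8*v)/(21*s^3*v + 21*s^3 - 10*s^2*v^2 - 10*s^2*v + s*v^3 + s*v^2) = v*(v - 8)/(s*(21*s^2*v + 21*s^2 - 10*s*v^2 - 10*s*v + v^3 + v^2))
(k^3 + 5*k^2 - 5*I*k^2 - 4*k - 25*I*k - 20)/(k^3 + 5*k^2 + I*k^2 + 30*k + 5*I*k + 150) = (k^2 - 5*I*k - 4)/(k^2 + I*k + 30)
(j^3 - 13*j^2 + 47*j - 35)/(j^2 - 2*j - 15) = (j^2 - 8*j + 7)/(j + 3)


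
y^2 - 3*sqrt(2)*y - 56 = (y - 7*sqrt(2))*(y + 4*sqrt(2))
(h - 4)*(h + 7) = h^2 + 3*h - 28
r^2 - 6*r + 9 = (r - 3)^2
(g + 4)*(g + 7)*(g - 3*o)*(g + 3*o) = g^4 + 11*g^3 - 9*g^2*o^2 + 28*g^2 - 99*g*o^2 - 252*o^2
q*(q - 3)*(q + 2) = q^3 - q^2 - 6*q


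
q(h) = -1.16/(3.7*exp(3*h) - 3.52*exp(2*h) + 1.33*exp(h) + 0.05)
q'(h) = -1.16*(-11.1*exp(3*h) + 7.04*exp(2*h) - 1.33*exp(h))/(3.7*exp(3*h) - 3.52*exp(2*h) + 1.33*exp(h) + 0.05)^2 = (12.876*exp(2*h) - 8.1664*exp(h) + 1.5428)*exp(h)/(3.7*exp(3*h) - 3.52*exp(2*h) + 1.33*exp(h) + 0.05)^2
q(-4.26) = -17.04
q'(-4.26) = 4.36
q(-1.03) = -4.74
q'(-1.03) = 1.60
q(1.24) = -0.01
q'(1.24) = 0.03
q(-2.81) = -9.82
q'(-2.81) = 4.74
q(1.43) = -0.01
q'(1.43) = 0.02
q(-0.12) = -1.11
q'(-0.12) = 3.62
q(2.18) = -0.00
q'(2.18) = 0.00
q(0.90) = -0.03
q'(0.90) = 0.11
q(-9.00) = -23.12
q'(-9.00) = 0.08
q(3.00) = 0.00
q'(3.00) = 0.00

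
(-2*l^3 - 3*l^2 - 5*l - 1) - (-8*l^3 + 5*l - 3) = 6*l^3 - 3*l^2 - 10*l + 2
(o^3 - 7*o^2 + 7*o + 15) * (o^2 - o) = o^5 - 8*o^4 + 14*o^3 + 8*o^2 - 15*o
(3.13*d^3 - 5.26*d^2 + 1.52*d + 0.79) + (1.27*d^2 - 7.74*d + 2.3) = 3.13*d^3 - 3.99*d^2 - 6.22*d + 3.09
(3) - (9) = -6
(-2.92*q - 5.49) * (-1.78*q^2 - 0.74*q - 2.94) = 5.1976*q^3 + 11.933*q^2 + 12.6474*q + 16.1406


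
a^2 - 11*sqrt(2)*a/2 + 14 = (a - 7*sqrt(2)/2)*(a - 2*sqrt(2))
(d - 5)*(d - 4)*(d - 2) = d^3 - 11*d^2 + 38*d - 40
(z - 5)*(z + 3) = z^2 - 2*z - 15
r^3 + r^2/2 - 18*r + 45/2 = (r - 3)*(r - 3/2)*(r + 5)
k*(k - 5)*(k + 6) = k^3 + k^2 - 30*k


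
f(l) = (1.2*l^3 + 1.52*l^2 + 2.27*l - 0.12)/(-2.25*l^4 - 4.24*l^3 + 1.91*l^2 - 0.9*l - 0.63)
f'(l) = (3.6*l^2 + 3.04*l + 2.27)/(-2.25*l^4 - 4.24*l^3 + 1.91*l^2 - 0.9*l - 0.63) + (1.2*l^3 + 1.52*l^2 + 2.27*l - 0.12)*(9.0*l^3 + 12.72*l^2 - 3.82*l + 0.9)/(-2.25*l^4 - 4.24*l^3 + 1.91*l^2 - 0.9*l - 0.63)^2 = (2.7*l^6 + 6.84*l^5 + 24.0593*l^4 + 16.0096*l^3 - 9.4981*l^2 - 1.4568*l - 1.5381)/(5.0625*l^8 + 19.08*l^7 + 9.3826*l^6 - 12.1468*l^5 + 14.1151*l^4 + 1.9044*l^3 - 1.5966*l^2 + 1.134*l + 0.3969)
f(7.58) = -0.07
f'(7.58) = 0.01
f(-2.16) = -2.52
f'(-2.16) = 17.21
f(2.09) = -0.29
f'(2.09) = 0.18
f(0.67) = -1.16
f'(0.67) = 0.92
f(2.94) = -0.19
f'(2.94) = 0.08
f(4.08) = -0.13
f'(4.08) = 0.04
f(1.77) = -0.37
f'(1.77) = 0.28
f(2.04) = -0.30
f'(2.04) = 0.20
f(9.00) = -0.06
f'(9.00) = 0.01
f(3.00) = -0.19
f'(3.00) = 0.07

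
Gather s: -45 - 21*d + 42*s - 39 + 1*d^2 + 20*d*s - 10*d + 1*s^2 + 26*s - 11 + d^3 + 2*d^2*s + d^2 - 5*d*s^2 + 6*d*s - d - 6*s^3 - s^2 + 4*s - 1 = d^3 + 2*d^2 - 5*d*s^2 - 32*d - 6*s^3 + s*(2*d^2 + 26*d + 72) - 96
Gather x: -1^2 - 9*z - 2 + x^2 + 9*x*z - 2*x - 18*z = x^2 + x*(9*z - 2) - 27*z - 3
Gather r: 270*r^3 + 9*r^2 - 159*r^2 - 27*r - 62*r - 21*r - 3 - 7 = 270*r^3 - 150*r^2 - 110*r - 10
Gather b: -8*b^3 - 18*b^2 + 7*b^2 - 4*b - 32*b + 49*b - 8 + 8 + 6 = -8*b^3 - 11*b^2 + 13*b + 6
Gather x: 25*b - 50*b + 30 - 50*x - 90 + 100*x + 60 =-25*b + 50*x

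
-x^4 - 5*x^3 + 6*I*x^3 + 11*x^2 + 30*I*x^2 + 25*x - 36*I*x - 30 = (x + 6)*(x - 5*I)*(I*x + 1)*(I*x - I)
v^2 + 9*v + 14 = (v + 2)*(v + 7)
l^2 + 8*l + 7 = (l + 1)*(l + 7)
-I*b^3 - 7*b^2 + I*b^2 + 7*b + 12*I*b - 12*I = (b - 4*I)*(b - 3*I)*(-I*b + I)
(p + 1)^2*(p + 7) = p^3 + 9*p^2 + 15*p + 7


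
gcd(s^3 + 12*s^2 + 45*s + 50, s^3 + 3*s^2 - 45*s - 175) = s^2 + 10*s + 25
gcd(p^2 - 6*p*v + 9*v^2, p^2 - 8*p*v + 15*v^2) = p - 3*v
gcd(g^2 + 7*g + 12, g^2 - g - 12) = g + 3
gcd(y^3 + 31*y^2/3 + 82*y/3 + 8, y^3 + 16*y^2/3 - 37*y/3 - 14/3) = y + 1/3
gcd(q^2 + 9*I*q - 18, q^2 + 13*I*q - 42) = q + 6*I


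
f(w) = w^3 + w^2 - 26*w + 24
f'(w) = 3*w^2 + 2*w - 26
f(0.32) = 15.82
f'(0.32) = -25.05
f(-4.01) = 79.86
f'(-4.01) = 14.22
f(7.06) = 242.18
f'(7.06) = 137.65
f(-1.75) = 67.20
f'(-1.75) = -20.31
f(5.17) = 54.50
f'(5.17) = 64.53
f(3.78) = -5.98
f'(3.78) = 24.43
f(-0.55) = 38.44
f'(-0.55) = -26.19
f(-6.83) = -70.38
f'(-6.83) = 100.29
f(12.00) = 1584.00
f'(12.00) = 430.00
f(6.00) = 120.00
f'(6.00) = 94.00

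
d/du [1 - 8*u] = -8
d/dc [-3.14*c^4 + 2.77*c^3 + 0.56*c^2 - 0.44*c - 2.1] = -12.56*c^3 + 8.31*c^2 + 1.12*c - 0.44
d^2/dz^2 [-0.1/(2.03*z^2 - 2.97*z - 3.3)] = (-0.82418*z^2 + 1.20582*z + 0.1*(4.06*z - 2.97)*(8.12*z - 5.94) + 1.3398)/(-2.03*z^2 + 2.97*z + 3.3)^3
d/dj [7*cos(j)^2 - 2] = -7*sin(2*j)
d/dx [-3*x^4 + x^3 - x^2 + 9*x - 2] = -12*x^3 + 3*x^2 - 2*x + 9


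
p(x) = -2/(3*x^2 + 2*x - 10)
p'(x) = -2*(-6*x - 2)/(3*x^2 + 2*x - 10)^2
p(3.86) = -0.05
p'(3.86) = 0.03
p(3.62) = -0.05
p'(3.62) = 0.04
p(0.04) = 0.20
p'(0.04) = 0.05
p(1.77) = -0.68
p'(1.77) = 2.92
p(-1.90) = 0.67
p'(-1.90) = -2.13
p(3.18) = -0.07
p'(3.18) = 0.06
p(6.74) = -0.01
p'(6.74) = 0.00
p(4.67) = -0.03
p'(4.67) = 0.01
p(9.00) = -0.00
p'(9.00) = 0.00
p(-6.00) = -0.02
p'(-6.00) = -0.00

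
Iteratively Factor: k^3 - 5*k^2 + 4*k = (k)*(k^2 - 5*k + 4) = k*(k - 1)*(k - 4)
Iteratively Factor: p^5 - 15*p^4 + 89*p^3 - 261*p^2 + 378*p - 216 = (p - 4)*(p^4 - 11*p^3 + 45*p^2 - 81*p + 54) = (p - 4)*(p - 3)*(p^3 - 8*p^2 + 21*p - 18) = (p - 4)*(p - 3)^2*(p^2 - 5*p + 6) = (p - 4)*(p - 3)^2*(p - 2)*(p - 3)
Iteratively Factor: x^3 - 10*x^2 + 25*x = (x - 5)*(x^2 - 5*x) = (x - 5)^2*(x)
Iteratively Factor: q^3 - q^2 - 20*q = (q)*(q^2 - q - 20) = q*(q - 5)*(q + 4)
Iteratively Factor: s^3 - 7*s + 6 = (s - 2)*(s^2 + 2*s - 3) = (s - 2)*(s - 1)*(s + 3)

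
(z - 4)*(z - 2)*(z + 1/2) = z^3 - 11*z^2/2 + 5*z + 4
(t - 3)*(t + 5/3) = t^2 - 4*t/3 - 5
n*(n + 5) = n^2 + 5*n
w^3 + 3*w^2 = w^2*(w + 3)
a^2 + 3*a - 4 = (a - 1)*(a + 4)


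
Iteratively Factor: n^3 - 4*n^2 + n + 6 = (n - 2)*(n^2 - 2*n - 3) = (n - 2)*(n + 1)*(n - 3)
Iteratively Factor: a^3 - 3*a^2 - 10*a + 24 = (a - 4)*(a^2 + a - 6) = (a - 4)*(a + 3)*(a - 2)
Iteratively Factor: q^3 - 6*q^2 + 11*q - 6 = (q - 2)*(q^2 - 4*q + 3) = (q - 3)*(q - 2)*(q - 1)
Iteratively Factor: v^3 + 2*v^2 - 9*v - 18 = (v + 3)*(v^2 - v - 6) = (v - 3)*(v + 3)*(v + 2)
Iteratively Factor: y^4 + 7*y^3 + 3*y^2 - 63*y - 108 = (y + 3)*(y^3 + 4*y^2 - 9*y - 36) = (y - 3)*(y + 3)*(y^2 + 7*y + 12) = (y - 3)*(y + 3)*(y + 4)*(y + 3)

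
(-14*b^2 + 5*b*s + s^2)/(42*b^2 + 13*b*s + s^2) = (-2*b + s)/(6*b + s)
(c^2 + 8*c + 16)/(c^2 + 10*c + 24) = (c + 4)/(c + 6)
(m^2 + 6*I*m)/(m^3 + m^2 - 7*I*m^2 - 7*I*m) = (m + 6*I)/(m^2 + m - 7*I*m - 7*I)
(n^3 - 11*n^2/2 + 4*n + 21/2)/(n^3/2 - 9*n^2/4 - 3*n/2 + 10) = 2*(2*n^3 - 11*n^2 + 8*n + 21)/(2*n^3 - 9*n^2 - 6*n + 40)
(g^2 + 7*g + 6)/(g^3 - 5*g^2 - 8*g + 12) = (g^2 + 7*g + 6)/(g^3 - 5*g^2 - 8*g + 12)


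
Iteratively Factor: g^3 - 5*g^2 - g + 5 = (g + 1)*(g^2 - 6*g + 5) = (g - 1)*(g + 1)*(g - 5)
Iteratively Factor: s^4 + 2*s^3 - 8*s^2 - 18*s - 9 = (s + 3)*(s^3 - s^2 - 5*s - 3) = (s + 1)*(s + 3)*(s^2 - 2*s - 3) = (s - 3)*(s + 1)*(s + 3)*(s + 1)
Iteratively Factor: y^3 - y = (y)*(y^2 - 1) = y*(y + 1)*(y - 1)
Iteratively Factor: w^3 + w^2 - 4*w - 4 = (w + 2)*(w^2 - w - 2) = (w + 1)*(w + 2)*(w - 2)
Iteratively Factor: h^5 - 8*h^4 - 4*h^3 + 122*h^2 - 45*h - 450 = (h - 5)*(h^4 - 3*h^3 - 19*h^2 + 27*h + 90) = (h - 5)^2*(h^3 + 2*h^2 - 9*h - 18) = (h - 5)^2*(h + 3)*(h^2 - h - 6) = (h - 5)^2*(h + 2)*(h + 3)*(h - 3)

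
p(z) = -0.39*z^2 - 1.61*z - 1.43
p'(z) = -0.78*z - 1.61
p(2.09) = -6.50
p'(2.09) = -3.24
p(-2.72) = 0.06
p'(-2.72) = 0.51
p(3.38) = -11.33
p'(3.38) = -4.25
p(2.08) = -6.47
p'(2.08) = -3.23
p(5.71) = -23.34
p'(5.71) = -6.06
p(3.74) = -12.91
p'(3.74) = -4.53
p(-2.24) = 0.22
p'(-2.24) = 0.14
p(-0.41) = -0.84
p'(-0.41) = -1.29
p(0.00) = -1.43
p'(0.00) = -1.61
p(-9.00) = -18.53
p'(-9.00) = 5.41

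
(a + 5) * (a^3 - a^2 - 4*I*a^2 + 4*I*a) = a^4 + 4*a^3 - 4*I*a^3 - 5*a^2 - 16*I*a^2 + 20*I*a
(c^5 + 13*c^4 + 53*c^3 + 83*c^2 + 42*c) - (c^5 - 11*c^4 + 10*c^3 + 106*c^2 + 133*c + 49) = 24*c^4 + 43*c^3 - 23*c^2 - 91*c - 49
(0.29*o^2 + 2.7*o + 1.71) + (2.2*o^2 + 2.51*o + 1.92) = 2.49*o^2 + 5.21*o + 3.63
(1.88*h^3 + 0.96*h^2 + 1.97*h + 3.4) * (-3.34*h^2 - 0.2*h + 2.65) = -6.2792*h^5 - 3.5824*h^4 - 1.7898*h^3 - 9.206*h^2 + 4.5405*h + 9.01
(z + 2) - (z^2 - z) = -z^2 + 2*z + 2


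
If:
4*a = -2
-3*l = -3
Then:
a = -1/2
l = 1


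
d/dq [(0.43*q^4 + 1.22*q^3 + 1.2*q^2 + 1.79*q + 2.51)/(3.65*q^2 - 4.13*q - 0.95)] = (3.139*q^5 - 0.874699999999999*q^4 - 11.7112*q^3 - 14.9665*q^2 - 20.603*q + 8.6658)/(13.3225*q^4 - 30.149*q^3 + 10.1219*q^2 + 7.847*q + 0.9025)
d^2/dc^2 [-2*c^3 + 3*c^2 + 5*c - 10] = 6 - 12*c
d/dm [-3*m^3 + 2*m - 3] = 2 - 9*m^2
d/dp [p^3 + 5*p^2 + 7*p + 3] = 3*p^2 + 10*p + 7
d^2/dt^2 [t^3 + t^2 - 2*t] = 6*t + 2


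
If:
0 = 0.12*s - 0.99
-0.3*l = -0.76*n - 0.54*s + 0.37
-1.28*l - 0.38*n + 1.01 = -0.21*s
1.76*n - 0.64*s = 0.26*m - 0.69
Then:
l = 3.35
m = -45.10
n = -4.05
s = 8.25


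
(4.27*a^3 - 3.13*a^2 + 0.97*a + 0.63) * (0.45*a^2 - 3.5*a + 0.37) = 1.9215*a^5 - 16.3535*a^4 + 12.9714*a^3 - 4.2696*a^2 - 1.8461*a + 0.2331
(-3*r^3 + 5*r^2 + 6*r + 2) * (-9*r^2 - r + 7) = 27*r^5 - 42*r^4 - 80*r^3 + 11*r^2 + 40*r + 14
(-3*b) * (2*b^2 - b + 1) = -6*b^3 + 3*b^2 - 3*b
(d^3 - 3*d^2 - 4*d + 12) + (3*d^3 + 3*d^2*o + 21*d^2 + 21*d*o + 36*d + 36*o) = 4*d^3 + 3*d^2*o + 18*d^2 + 21*d*o + 32*d + 36*o + 12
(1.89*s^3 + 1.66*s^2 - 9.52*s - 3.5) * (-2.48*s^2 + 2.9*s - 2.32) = -4.6872*s^5 + 1.3642*s^4 + 24.0388*s^3 - 22.7792*s^2 + 11.9364*s + 8.12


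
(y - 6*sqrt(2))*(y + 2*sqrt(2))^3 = y^4 - 48*y^2 - 128*sqrt(2)*y - 192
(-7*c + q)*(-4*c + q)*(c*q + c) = 28*c^3*q + 28*c^3 - 11*c^2*q^2 - 11*c^2*q + c*q^3 + c*q^2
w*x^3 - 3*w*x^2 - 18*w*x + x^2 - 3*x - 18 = (x - 6)*(x + 3)*(w*x + 1)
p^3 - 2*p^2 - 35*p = p*(p - 7)*(p + 5)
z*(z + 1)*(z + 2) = z^3 + 3*z^2 + 2*z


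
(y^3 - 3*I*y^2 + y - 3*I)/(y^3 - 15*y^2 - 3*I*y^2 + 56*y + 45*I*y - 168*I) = (y^2 + 1)/(y^2 - 15*y + 56)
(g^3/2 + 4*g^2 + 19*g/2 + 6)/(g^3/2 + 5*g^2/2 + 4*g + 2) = (g^2 + 7*g + 12)/(g^2 + 4*g + 4)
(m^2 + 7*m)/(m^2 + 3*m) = (m + 7)/(m + 3)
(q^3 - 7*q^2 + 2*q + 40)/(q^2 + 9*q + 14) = (q^2 - 9*q + 20)/(q + 7)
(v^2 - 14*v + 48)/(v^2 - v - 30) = (v - 8)/(v + 5)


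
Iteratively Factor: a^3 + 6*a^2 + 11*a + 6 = (a + 2)*(a^2 + 4*a + 3) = (a + 1)*(a + 2)*(a + 3)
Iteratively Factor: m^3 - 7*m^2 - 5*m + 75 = (m + 3)*(m^2 - 10*m + 25) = (m - 5)*(m + 3)*(m - 5)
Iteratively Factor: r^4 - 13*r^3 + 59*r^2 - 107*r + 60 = (r - 4)*(r^3 - 9*r^2 + 23*r - 15) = (r - 4)*(r - 1)*(r^2 - 8*r + 15) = (r - 5)*(r - 4)*(r - 1)*(r - 3)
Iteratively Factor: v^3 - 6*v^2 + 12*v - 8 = (v - 2)*(v^2 - 4*v + 4) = (v - 2)^2*(v - 2)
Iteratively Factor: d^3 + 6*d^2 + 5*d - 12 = (d - 1)*(d^2 + 7*d + 12) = (d - 1)*(d + 3)*(d + 4)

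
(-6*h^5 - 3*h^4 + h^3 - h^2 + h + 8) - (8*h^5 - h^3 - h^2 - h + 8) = -14*h^5 - 3*h^4 + 2*h^3 + 2*h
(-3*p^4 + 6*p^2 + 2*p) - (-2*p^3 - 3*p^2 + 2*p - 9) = -3*p^4 + 2*p^3 + 9*p^2 + 9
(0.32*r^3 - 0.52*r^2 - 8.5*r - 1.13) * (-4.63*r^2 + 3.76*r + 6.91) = -1.4816*r^5 + 3.6108*r^4 + 39.611*r^3 - 30.3213*r^2 - 62.9838*r - 7.8083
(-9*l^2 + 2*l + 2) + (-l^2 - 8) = -10*l^2 + 2*l - 6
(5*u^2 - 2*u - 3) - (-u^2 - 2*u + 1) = 6*u^2 - 4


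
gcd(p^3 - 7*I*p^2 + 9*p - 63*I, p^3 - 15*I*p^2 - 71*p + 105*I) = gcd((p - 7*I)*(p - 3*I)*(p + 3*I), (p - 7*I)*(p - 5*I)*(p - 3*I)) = p^2 - 10*I*p - 21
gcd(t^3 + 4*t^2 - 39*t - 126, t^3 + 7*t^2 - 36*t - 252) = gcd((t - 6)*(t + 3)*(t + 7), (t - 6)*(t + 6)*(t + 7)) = t^2 + t - 42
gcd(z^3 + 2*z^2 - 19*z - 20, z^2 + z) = z + 1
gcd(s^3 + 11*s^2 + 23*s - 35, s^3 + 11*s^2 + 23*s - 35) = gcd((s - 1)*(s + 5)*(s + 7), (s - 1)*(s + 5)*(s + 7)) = s^3 + 11*s^2 + 23*s - 35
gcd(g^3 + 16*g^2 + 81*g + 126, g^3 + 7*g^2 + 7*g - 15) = g + 3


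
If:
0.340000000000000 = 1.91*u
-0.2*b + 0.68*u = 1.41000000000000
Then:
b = -6.44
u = 0.18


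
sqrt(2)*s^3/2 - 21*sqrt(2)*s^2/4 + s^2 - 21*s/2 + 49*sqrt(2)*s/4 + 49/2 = (s - 7)*(s - 7/2)*(sqrt(2)*s/2 + 1)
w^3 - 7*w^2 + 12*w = w*(w - 4)*(w - 3)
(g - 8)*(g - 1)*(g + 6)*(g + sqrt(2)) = g^4 - 3*g^3 + sqrt(2)*g^3 - 46*g^2 - 3*sqrt(2)*g^2 - 46*sqrt(2)*g + 48*g + 48*sqrt(2)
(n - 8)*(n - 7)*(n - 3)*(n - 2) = n^4 - 20*n^3 + 137*n^2 - 370*n + 336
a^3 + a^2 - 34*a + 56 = (a - 4)*(a - 2)*(a + 7)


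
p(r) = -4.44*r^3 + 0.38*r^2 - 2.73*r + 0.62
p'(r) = -13.32*r^2 + 0.76*r - 2.73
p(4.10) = -310.19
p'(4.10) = -223.52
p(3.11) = -137.75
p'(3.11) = -129.20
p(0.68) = -2.46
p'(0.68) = -8.37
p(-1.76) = 30.81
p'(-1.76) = -45.33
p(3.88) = -263.60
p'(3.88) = -200.31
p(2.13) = -46.38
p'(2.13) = -61.54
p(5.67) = -811.98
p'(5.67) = -426.64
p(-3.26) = 167.39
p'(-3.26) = -146.77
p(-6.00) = 989.72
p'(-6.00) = -486.81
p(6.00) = -961.12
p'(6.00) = -477.69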